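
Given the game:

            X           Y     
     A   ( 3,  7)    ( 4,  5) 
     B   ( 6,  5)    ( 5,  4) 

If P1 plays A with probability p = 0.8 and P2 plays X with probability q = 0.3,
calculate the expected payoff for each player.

E[P1] = 4.02, E[P2] = 5.34

Work:
E[P1] = p·q·π₁(A,X) + p·(1-q)·π₁(A,Y) + (1-p)·q·π₁(B,X) + (1-p)·(1-q)·π₁(B,Y)
= 0.8·0.3·3 + 0.8·0.7·4 + 0.2·0.3·6 + 0.2·0.7·5
= 4.02

E[P2] = 5.34 (similar calculation)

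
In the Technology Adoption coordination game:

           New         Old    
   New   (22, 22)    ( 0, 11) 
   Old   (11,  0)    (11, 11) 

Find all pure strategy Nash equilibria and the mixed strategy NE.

Pure NE: (New, New) and (Old, Old); Mixed NE: p = 0.5, q = 0.5

Work:
Check pure NE:
(New, New): (22, 22) - no unilateral deviation beneficial
(Old, Old): (11, 11) - no unilateral deviation beneficial
Mixed NE: P1 plays New with p = 0.5, P2 plays New with q = 0.5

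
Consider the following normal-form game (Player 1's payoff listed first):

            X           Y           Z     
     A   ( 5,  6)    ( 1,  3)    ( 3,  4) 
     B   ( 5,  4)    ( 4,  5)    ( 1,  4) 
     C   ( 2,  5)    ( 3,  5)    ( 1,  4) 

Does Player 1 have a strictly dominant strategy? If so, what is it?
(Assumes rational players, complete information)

No strictly dominant strategy exists for Player 1

Work:
A strategy strictly dominates another if it gives a strictly higher payoff against every opponent action. Compare each pair of P1's strategies column-by-column:
  A vs B: [5 vs 5, 1 vs 4, 3 vs 1] → A does not strictly dominate B (column X: 5 ≤ 5)
  A vs C: [5 vs 2, 1 vs 3, 3 vs 1] → A does not strictly dominate C (column Y: 1 ≤ 3)
  B vs A: [5 vs 5, 4 vs 1, 1 vs 3] → B does not strictly dominate A (column X: 5 ≤ 5)
  B vs C: [5 vs 2, 4 vs 3, 1 vs 1] → B does not strictly dominate C (column Z: 1 ≤ 1)
  C vs A: [2 vs 5, 3 vs 1, 1 vs 3] → C does not strictly dominate A (column X: 2 ≤ 5)
  C vs B: [2 vs 5, 3 vs 4, 1 vs 1] → C does not strictly dominate B (column X: 2 ≤ 5)
No single strategy strictly dominates all others → no strictly dominant strategy.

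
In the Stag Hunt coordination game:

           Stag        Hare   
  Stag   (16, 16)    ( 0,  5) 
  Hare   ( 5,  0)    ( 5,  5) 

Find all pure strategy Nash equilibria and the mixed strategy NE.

Pure NE: (Stag, Stag) and (Hare, Hare); Mixed NE: p = 0.3125, q = 0.3125

Work:
Check pure NE:
(Stag, Stag): (16, 16) - no unilateral deviation beneficial
(Hare, Hare): (5, 5) - no unilateral deviation beneficial
Mixed NE: P1 plays Stag with p = 0.3125, P2 plays Stag with q = 0.3125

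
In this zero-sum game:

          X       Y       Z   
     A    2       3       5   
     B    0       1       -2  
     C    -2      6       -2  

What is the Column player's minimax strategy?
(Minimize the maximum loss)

Column should play X, value = 2

Work:
Column player minimizes Row's maximum payoff:
Column X: max payoff to Row = 2
Column Y: max payoff to Row = 6
Column Z: max payoff to Row = 5
Minimum is 2, achieved by column X.
Minimax strategy: X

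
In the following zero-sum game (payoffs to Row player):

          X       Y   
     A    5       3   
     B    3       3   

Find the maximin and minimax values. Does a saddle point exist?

Maximin = 3, Minimax = 3, Saddle: True

Work:
Row minimums: [3, 3] → maximin = 3
Column maximums: [5, 3] → minimax = 3
Saddle point exists! Game value = 3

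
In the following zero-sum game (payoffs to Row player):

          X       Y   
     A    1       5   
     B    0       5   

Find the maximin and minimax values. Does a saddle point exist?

Maximin = 1, Minimax = 1, Saddle: True

Work:
Row minimums: [1, 0] → maximin = 1
Column maximums: [1, 5] → minimax = 1
Saddle point exists! Game value = 1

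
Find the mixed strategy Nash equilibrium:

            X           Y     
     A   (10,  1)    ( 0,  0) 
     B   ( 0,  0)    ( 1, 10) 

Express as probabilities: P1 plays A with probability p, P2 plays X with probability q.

p = 0.9091, q = 0.0909

Work:
Find probabilities that make opponent indifferent:
P2 chooses q to make P1 indifferent between A and B
P1 chooses p to make P2 indifferent between X and Y
Mixed NE: P1 plays (A: 0.9091, B: 0.0909), P2 plays (X: 0.0909, Y: 0.9091)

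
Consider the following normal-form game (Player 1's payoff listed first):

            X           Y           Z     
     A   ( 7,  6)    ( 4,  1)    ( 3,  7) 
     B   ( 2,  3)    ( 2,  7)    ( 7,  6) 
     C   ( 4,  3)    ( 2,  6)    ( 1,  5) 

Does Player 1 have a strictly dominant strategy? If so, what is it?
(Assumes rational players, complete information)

No strictly dominant strategy exists for Player 1

Work:
A strategy strictly dominates another if it gives a strictly higher payoff against every opponent action. Compare each pair of P1's strategies column-by-column:
  A vs B: [7 vs 2, 4 vs 2, 3 vs 7] → A does not strictly dominate B (column Z: 3 ≤ 7)
  A vs C: [7 vs 4, 4 vs 2, 3 vs 1] → A strictly dominates C
  B vs A: [2 vs 7, 2 vs 4, 7 vs 3] → B does not strictly dominate A (column X: 2 ≤ 7)
  B vs C: [2 vs 4, 2 vs 2, 7 vs 1] → B does not strictly dominate C (column X: 2 ≤ 4)
  C vs A: [4 vs 7, 2 vs 4, 1 vs 3] → C does not strictly dominate A (column X: 4 ≤ 7)
  C vs B: [4 vs 2, 2 vs 2, 1 vs 7] → C does not strictly dominate B (column Y: 2 ≤ 2)
No single strategy strictly dominates all others → no strictly dominant strategy.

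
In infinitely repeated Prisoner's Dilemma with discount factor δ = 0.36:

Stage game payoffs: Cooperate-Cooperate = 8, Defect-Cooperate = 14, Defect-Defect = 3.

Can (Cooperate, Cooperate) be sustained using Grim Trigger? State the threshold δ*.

δ* = 0.5455; since δ = 0.36 < 0.5455, cooperation cannot be sustained

Work:
For Grim Trigger:
Cooperate forever: 8/(1-δ)
Defect then punished: 14 + 3·δ/(1-δ)
Need: 8/(1-δ) ≥ 14 + 3·δ/(1-δ)
Solving: δ ≥ (T-R)/(T-P) = (14-8)/(14-3) = 0.5455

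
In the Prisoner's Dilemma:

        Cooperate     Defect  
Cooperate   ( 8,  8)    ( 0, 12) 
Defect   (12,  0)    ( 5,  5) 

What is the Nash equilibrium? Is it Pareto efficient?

(Defect, Defect) is NE; not Pareto efficient

Work:
Defect dominates Cooperate for both players:
If P2 cooperates: Defect (12) > Cooperate (8)
If P2 defects: Defect (5) > Cooperate (0)
NE: (Defect, Defect) with payoff (5, 5)
But (Cooperate, Cooperate) = (8, 8) Pareto dominates (5, 5)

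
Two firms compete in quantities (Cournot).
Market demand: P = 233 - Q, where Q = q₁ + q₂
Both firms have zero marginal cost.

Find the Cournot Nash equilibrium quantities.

q₁* = q₂* = 77.67; P* = 77.67

Work:
Profit: π_i = P·q_i = (a - q_i - q_j)·q_i
FOC: ∂π_i/∂q_i = a - 2q_i - q_j = 0
Reaction function: q_i = (233 - q_j)/2
Symmetry: q* = 233/3 = 77.67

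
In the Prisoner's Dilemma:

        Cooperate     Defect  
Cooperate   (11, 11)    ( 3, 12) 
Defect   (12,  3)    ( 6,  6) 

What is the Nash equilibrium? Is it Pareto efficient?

(Defect, Defect) is NE; not Pareto efficient

Work:
Defect dominates Cooperate for both players:
If P2 cooperates: Defect (12) > Cooperate (11)
If P2 defects: Defect (6) > Cooperate (3)
NE: (Defect, Defect) with payoff (6, 6)
But (Cooperate, Cooperate) = (11, 11) Pareto dominates (6, 6)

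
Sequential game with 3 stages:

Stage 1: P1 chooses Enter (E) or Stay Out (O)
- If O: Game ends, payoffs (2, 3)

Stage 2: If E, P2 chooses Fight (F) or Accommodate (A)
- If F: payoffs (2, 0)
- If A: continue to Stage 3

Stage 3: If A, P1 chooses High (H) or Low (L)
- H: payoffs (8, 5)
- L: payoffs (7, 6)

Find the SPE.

SPE: (E, A, H); Outcome (8, 5)

Work:
Stage 3: P1 chooses H (8 vs 7)
Stage 2: P2: F->0, A->5 (anticipating H). Choose A
Stage 1: P1: O->2, E->8 (anticipating A, H). Choose E
SPE path: E -> A -> H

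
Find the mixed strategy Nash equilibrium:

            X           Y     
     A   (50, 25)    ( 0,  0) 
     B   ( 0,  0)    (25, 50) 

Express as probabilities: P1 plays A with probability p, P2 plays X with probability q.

p = 0.6667, q = 0.3333

Work:
Find probabilities that make opponent indifferent:
P2 chooses q to make P1 indifferent between A and B
P1 chooses p to make P2 indifferent between X and Y
Mixed NE: P1 plays (A: 0.6667, B: 0.3333), P2 plays (X: 0.3333, Y: 0.6667)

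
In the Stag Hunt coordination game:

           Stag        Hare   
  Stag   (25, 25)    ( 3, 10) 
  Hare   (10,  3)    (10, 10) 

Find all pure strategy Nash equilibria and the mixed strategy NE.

Pure NE: (Stag, Stag) and (Hare, Hare); Mixed NE: p = 0.3182, q = 0.3182

Work:
Check pure NE:
(Stag, Stag): (25, 25) - no unilateral deviation beneficial
(Hare, Hare): (10, 10) - no unilateral deviation beneficial
Mixed NE: P1 plays Stag with p = 0.3182, P2 plays Stag with q = 0.3182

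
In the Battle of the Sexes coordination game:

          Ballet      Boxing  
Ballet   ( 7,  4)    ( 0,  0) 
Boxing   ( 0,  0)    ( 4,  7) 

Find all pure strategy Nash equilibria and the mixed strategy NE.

Pure NE: (Ballet, Ballet) and (Boxing, Boxing); Mixed NE: p = 0.6364, q = 0.3636

Work:
Check pure NE:
(Ballet, Ballet): (7, 4) - no unilateral deviation beneficial
(Boxing, Boxing): (4, 7) - no unilateral deviation beneficial
Mixed NE: P1 plays Ballet with p = 0.6364, P2 plays Ballet with q = 0.3636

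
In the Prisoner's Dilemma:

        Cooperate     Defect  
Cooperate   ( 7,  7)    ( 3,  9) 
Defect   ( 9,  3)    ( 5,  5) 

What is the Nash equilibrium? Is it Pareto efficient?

(Defect, Defect) is NE; not Pareto efficient

Work:
Defect dominates Cooperate for both players:
If P2 cooperates: Defect (9) > Cooperate (7)
If P2 defects: Defect (5) > Cooperate (3)
NE: (Defect, Defect) with payoff (5, 5)
But (Cooperate, Cooperate) = (7, 7) Pareto dominates (5, 5)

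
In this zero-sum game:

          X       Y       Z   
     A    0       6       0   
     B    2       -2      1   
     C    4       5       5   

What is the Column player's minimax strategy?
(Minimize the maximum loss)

Column should play X, value = 4

Work:
Column player minimizes Row's maximum payoff:
Column X: max payoff to Row = 4
Column Y: max payoff to Row = 6
Column Z: max payoff to Row = 5
Minimum is 4, achieved by column X.
Minimax strategy: X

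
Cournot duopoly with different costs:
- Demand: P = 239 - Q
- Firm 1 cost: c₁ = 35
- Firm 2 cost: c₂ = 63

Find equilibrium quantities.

q₁* = 77.33, q₂* = 49.33

Work:
Reaction: q₁ = (239 - 35 - q₂)/2
Reaction: q₂ = (239 - 63 - q₁)/2
Solve simultaneously:
q₁* = (239 - 2×35 + 63)/3 = 77.33
q₂* = (239 - 2×63 + 35)/3 = 49.33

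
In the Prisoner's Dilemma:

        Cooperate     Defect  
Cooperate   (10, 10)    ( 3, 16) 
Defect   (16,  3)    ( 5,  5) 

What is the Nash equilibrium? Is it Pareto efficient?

(Defect, Defect) is NE; not Pareto efficient

Work:
Defect dominates Cooperate for both players:
If P2 cooperates: Defect (16) > Cooperate (10)
If P2 defects: Defect (5) > Cooperate (3)
NE: (Defect, Defect) with payoff (5, 5)
But (Cooperate, Cooperate) = (10, 10) Pareto dominates (5, 5)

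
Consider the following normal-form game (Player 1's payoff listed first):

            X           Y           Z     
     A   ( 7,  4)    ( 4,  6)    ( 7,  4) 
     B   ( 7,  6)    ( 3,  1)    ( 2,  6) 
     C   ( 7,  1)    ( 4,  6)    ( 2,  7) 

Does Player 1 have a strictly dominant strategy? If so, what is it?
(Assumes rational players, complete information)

No strictly dominant strategy exists for Player 1

Work:
A strategy strictly dominates another if it gives a strictly higher payoff against every opponent action. Compare each pair of P1's strategies column-by-column:
  A vs B: [7 vs 7, 4 vs 3, 7 vs 2] → A does not strictly dominate B (column X: 7 ≤ 7)
  A vs C: [7 vs 7, 4 vs 4, 7 vs 2] → A does not strictly dominate C (column X: 7 ≤ 7)
  B vs A: [7 vs 7, 3 vs 4, 2 vs 7] → B does not strictly dominate A (column X: 7 ≤ 7)
  B vs C: [7 vs 7, 3 vs 4, 2 vs 2] → B does not strictly dominate C (column X: 7 ≤ 7)
  C vs A: [7 vs 7, 4 vs 4, 2 vs 7] → C does not strictly dominate A (column X: 7 ≤ 7)
  C vs B: [7 vs 7, 4 vs 3, 2 vs 2] → C does not strictly dominate B (column X: 7 ≤ 7)
No single strategy strictly dominates all others → no strictly dominant strategy.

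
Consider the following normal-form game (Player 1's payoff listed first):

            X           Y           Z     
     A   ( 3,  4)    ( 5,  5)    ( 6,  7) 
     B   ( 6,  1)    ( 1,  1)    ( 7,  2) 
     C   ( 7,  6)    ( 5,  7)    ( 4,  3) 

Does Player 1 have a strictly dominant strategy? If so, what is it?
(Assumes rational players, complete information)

No strictly dominant strategy exists for Player 1

Work:
A strategy strictly dominates another if it gives a strictly higher payoff against every opponent action. Compare each pair of P1's strategies column-by-column:
  A vs B: [3 vs 6, 5 vs 1, 6 vs 7] → A does not strictly dominate B (column X: 3 ≤ 6)
  A vs C: [3 vs 7, 5 vs 5, 6 vs 4] → A does not strictly dominate C (column X: 3 ≤ 7)
  B vs A: [6 vs 3, 1 vs 5, 7 vs 6] → B does not strictly dominate A (column Y: 1 ≤ 5)
  B vs C: [6 vs 7, 1 vs 5, 7 vs 4] → B does not strictly dominate C (column X: 6 ≤ 7)
  C vs A: [7 vs 3, 5 vs 5, 4 vs 6] → C does not strictly dominate A (column Y: 5 ≤ 5)
  C vs B: [7 vs 6, 5 vs 1, 4 vs 7] → C does not strictly dominate B (column Z: 4 ≤ 7)
No single strategy strictly dominates all others → no strictly dominant strategy.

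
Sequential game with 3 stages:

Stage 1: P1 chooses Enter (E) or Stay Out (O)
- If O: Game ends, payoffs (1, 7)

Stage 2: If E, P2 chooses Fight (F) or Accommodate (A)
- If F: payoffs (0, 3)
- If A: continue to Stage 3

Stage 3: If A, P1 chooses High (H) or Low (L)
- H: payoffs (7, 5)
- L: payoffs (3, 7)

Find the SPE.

SPE: (E, A, H); Outcome (7, 5)

Work:
Stage 3: P1 chooses H (7 vs 3)
Stage 2: P2: F->3, A->5 (anticipating H). Choose A
Stage 1: P1: O->1, E->7 (anticipating A, H). Choose E
SPE path: E -> A -> H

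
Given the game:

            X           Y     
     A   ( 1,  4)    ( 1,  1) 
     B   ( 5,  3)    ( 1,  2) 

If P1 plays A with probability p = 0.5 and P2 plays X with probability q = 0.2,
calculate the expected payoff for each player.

E[P1] = 1.4, E[P2] = 1.9

Work:
E[P1] = p·q·π₁(A,X) + p·(1-q)·π₁(A,Y) + (1-p)·q·π₁(B,X) + (1-p)·(1-q)·π₁(B,Y)
= 0.5·0.2·1 + 0.5·0.8·1 + 0.5·0.2·5 + 0.5·0.8·1
= 1.4

E[P2] = 1.9 (similar calculation)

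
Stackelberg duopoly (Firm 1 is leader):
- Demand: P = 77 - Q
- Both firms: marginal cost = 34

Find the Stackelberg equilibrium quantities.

q₁* (leader) = 21.5, q₂* (follower) = 10.75

Work:
Follower's reaction: q₂ = (a - c - q₁)/2
Leader substitutes: π₁ = q₁·(a - q₁ - (a-c-q₁)/2 - c)
FOC: q₁* = (77 - 34)/2 = 21.50
Then: q₂* = (77 - 34 - 21.5)/2 = 10.75
Leader has first-mover advantage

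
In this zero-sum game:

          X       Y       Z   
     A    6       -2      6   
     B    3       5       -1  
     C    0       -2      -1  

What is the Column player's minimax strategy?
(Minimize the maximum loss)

Column should play Y, value = 5

Work:
Column player minimizes Row's maximum payoff:
Column X: max payoff to Row = 6
Column Y: max payoff to Row = 5
Column Z: max payoff to Row = 6
Minimum is 5, achieved by column Y.
Minimax strategy: Y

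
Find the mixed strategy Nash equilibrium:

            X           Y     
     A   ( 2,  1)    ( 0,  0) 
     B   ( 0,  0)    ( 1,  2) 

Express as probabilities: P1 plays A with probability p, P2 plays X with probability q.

p = 0.6667, q = 0.3333

Work:
Find probabilities that make opponent indifferent:
P2 chooses q to make P1 indifferent between A and B
P1 chooses p to make P2 indifferent between X and Y
Mixed NE: P1 plays (A: 0.6667, B: 0.3333), P2 plays (X: 0.3333, Y: 0.6667)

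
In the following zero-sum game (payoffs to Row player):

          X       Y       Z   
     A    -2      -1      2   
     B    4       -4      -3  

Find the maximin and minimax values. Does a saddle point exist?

Maximin = -2, Minimax = -1, Saddle: False

Work:
Row minimums: [-2, -4] → maximin = -2
Column maximums: [4, -1, 2] → minimax = -1
No saddle point (maximin ≠ minimax). Mixed strategy needed.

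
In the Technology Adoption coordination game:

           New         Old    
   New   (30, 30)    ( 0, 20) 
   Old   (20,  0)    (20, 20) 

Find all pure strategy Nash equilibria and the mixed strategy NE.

Pure NE: (New, New) and (Old, Old); Mixed NE: p = 0.6667, q = 0.6667

Work:
Check pure NE:
(New, New): (30, 30) - no unilateral deviation beneficial
(Old, Old): (20, 20) - no unilateral deviation beneficial
Mixed NE: P1 plays New with p = 0.6667, P2 plays New with q = 0.6667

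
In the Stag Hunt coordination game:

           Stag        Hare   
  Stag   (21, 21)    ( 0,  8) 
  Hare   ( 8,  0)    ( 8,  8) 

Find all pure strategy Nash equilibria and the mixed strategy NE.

Pure NE: (Stag, Stag) and (Hare, Hare); Mixed NE: p = 0.381, q = 0.381

Work:
Check pure NE:
(Stag, Stag): (21, 21) - no unilateral deviation beneficial
(Hare, Hare): (8, 8) - no unilateral deviation beneficial
Mixed NE: P1 plays Stag with p = 0.381, P2 plays Stag with q = 0.381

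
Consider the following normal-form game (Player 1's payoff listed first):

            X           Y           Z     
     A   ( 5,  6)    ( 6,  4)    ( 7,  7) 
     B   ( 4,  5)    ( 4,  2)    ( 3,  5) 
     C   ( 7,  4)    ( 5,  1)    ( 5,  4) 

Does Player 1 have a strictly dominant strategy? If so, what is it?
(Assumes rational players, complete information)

No strictly dominant strategy exists for Player 1

Work:
A strategy strictly dominates another if it gives a strictly higher payoff against every opponent action. Compare each pair of P1's strategies column-by-column:
  A vs B: [5 vs 4, 6 vs 4, 7 vs 3] → A strictly dominates B
  A vs C: [5 vs 7, 6 vs 5, 7 vs 5] → A does not strictly dominate C (column X: 5 ≤ 7)
  B vs A: [4 vs 5, 4 vs 6, 3 vs 7] → B does not strictly dominate A (column X: 4 ≤ 5)
  B vs C: [4 vs 7, 4 vs 5, 3 vs 5] → B does not strictly dominate C (column X: 4 ≤ 7)
  C vs A: [7 vs 5, 5 vs 6, 5 vs 7] → C does not strictly dominate A (column Y: 5 ≤ 6)
  C vs B: [7 vs 4, 5 vs 4, 5 vs 3] → C strictly dominates B
No single strategy strictly dominates all others → no strictly dominant strategy.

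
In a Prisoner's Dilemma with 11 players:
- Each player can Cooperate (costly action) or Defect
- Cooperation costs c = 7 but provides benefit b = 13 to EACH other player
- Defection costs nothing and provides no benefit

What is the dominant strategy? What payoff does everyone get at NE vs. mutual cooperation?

Dominant: Defect; NE payoff = 0; Coop payoff = 123

Work:
Defect dominates (saves cost c = 7, benefit to others is external)
NE: All defect → everyone gets 0
If all cooperate: each receives (10)×13 - 7 = 123
Social dilemma: 123 > 0 but NE gives 0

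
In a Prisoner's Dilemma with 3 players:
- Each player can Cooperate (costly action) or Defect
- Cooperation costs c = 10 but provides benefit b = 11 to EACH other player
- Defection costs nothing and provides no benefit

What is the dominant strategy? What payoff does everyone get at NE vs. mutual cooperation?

Dominant: Defect; NE payoff = 0; Coop payoff = 12

Work:
Defect dominates (saves cost c = 10, benefit to others is external)
NE: All defect → everyone gets 0
If all cooperate: each receives (2)×11 - 10 = 12
Social dilemma: 12 > 0 but NE gives 0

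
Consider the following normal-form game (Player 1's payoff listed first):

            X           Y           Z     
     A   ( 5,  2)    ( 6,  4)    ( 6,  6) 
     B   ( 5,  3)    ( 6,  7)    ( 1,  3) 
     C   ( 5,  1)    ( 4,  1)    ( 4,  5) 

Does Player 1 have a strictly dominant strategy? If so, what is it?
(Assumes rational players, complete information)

No strictly dominant strategy exists for Player 1

Work:
A strategy strictly dominates another if it gives a strictly higher payoff against every opponent action. Compare each pair of P1's strategies column-by-column:
  A vs B: [5 vs 5, 6 vs 6, 6 vs 1] → A does not strictly dominate B (column X: 5 ≤ 5)
  A vs C: [5 vs 5, 6 vs 4, 6 vs 4] → A does not strictly dominate C (column X: 5 ≤ 5)
  B vs A: [5 vs 5, 6 vs 6, 1 vs 6] → B does not strictly dominate A (column X: 5 ≤ 5)
  B vs C: [5 vs 5, 6 vs 4, 1 vs 4] → B does not strictly dominate C (column X: 5 ≤ 5)
  C vs A: [5 vs 5, 4 vs 6, 4 vs 6] → C does not strictly dominate A (column X: 5 ≤ 5)
  C vs B: [5 vs 5, 4 vs 6, 4 vs 1] → C does not strictly dominate B (column X: 5 ≤ 5)
No single strategy strictly dominates all others → no strictly dominant strategy.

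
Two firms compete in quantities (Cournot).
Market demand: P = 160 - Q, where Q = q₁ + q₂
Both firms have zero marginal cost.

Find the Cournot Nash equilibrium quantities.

q₁* = q₂* = 53.33; P* = 53.33

Work:
Profit: π_i = P·q_i = (a - q_i - q_j)·q_i
FOC: ∂π_i/∂q_i = a - 2q_i - q_j = 0
Reaction function: q_i = (160 - q_j)/2
Symmetry: q* = 160/3 = 53.33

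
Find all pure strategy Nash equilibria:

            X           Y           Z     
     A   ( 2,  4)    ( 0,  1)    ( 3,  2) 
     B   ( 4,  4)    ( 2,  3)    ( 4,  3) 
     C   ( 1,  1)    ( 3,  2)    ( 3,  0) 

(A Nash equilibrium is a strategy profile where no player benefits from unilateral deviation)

Nash equilibrium: (B, X), (C, Y)

Work:
Best responses:
  P1 vs X: payoffs [2, 4, 1] → best response B (payoff 4)
  P1 vs Y: payoffs [0, 2, 3] → best response C (payoff 3)
  P1 vs Z: payoffs [3, 4, 3] → best response B (payoff 4)
  P2 vs A: payoffs [4, 1, 2] → best response X (payoff 4)
  P2 vs B: payoffs [4, 3, 3] → best response X (payoff 4)
  P2 vs C: payoffs [1, 2, 0] → best response Y (payoff 2)
Mutual best responses: (B,X), (C,Y) → Nash equilibria.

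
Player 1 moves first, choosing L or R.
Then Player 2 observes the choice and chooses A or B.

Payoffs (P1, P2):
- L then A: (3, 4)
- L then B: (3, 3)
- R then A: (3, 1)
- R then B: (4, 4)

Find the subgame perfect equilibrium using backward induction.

P1 plays R, P2 plays A after L and B after R; Payoff (4, 4)

Work:
Backward induction:
After L: P2 chooses A → P1 gets 3
After R: P2 chooses B → P1 gets 4
P1 chooses R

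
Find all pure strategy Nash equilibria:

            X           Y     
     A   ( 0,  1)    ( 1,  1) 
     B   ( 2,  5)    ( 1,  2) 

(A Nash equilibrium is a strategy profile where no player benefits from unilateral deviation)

Nash equilibrium: (A, Y), (B, X)

Work:
Best responses:
  P1 vs X: payoffs [0, 2] → best response B (payoff 2)
  P1 vs Y: payoffs [1, 1] → best response A/B (payoff 1)
  P2 vs A: payoffs [1, 1] → best response X/Y (payoff 1)
  P2 vs B: payoffs [5, 2] → best response X (payoff 5)
Mutual best responses: (A,Y), (B,X) → Nash equilibria.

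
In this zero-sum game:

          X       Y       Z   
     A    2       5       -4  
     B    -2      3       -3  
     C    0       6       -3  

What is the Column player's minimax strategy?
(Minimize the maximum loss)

Column should play Z, value = -3

Work:
Column player minimizes Row's maximum payoff:
Column X: max payoff to Row = 2
Column Y: max payoff to Row = 6
Column Z: max payoff to Row = -3
Minimum is -3, achieved by column Z.
Minimax strategy: Z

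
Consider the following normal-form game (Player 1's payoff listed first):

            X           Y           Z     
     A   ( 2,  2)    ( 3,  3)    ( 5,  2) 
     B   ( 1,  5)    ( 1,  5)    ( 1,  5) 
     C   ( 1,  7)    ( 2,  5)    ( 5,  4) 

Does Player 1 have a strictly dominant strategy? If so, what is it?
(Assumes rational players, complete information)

No strictly dominant strategy exists for Player 1

Work:
A strategy strictly dominates another if it gives a strictly higher payoff against every opponent action. Compare each pair of P1's strategies column-by-column:
  A vs B: [2 vs 1, 3 vs 1, 5 vs 1] → A strictly dominates B
  A vs C: [2 vs 1, 3 vs 2, 5 vs 5] → A does not strictly dominate C (column Z: 5 ≤ 5)
  B vs A: [1 vs 2, 1 vs 3, 1 vs 5] → B does not strictly dominate A (column X: 1 ≤ 2)
  B vs C: [1 vs 1, 1 vs 2, 1 vs 5] → B does not strictly dominate C (column X: 1 ≤ 1)
  C vs A: [1 vs 2, 2 vs 3, 5 vs 5] → C does not strictly dominate A (column X: 1 ≤ 2)
  C vs B: [1 vs 1, 2 vs 1, 5 vs 1] → C does not strictly dominate B (column X: 1 ≤ 1)
No single strategy strictly dominates all others → no strictly dominant strategy.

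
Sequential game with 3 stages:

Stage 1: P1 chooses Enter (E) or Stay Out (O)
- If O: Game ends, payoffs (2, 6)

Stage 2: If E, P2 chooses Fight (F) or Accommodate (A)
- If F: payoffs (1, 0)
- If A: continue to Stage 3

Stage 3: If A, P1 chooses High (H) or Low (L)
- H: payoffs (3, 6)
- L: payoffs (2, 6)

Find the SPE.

SPE: (E, A, H); Outcome (3, 6)

Work:
Stage 3: P1 chooses H (3 vs 2)
Stage 2: P2: F->0, A->6 (anticipating H). Choose A
Stage 1: P1: O->2, E->3 (anticipating A, H). Choose E
SPE path: E -> A -> H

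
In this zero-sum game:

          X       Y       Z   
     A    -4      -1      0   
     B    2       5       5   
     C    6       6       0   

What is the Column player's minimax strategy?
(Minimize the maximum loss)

Column should play Z, value = 5

Work:
Column player minimizes Row's maximum payoff:
Column X: max payoff to Row = 6
Column Y: max payoff to Row = 6
Column Z: max payoff to Row = 5
Minimum is 5, achieved by column Z.
Minimax strategy: Z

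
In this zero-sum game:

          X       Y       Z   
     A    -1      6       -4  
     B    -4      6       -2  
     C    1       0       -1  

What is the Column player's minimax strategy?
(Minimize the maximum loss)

Column should play Z, value = -1

Work:
Column player minimizes Row's maximum payoff:
Column X: max payoff to Row = 1
Column Y: max payoff to Row = 6
Column Z: max payoff to Row = -1
Minimum is -1, achieved by column Z.
Minimax strategy: Z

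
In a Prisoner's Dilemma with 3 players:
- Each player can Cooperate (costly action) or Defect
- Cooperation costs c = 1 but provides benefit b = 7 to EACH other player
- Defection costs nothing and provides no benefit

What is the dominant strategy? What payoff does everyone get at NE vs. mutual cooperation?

Dominant: Defect; NE payoff = 0; Coop payoff = 13

Work:
Defect dominates (saves cost c = 1, benefit to others is external)
NE: All defect → everyone gets 0
If all cooperate: each receives (2)×7 - 1 = 13
Social dilemma: 13 > 0 but NE gives 0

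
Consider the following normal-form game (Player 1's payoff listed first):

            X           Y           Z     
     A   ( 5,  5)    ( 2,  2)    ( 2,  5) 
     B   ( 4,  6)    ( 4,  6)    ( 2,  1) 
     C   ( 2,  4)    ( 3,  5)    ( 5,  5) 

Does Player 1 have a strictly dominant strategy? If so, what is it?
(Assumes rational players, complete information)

No strictly dominant strategy exists for Player 1

Work:
A strategy strictly dominates another if it gives a strictly higher payoff against every opponent action. Compare each pair of P1's strategies column-by-column:
  A vs B: [5 vs 4, 2 vs 4, 2 vs 2] → A does not strictly dominate B (column Y: 2 ≤ 4)
  A vs C: [5 vs 2, 2 vs 3, 2 vs 5] → A does not strictly dominate C (column Y: 2 ≤ 3)
  B vs A: [4 vs 5, 4 vs 2, 2 vs 2] → B does not strictly dominate A (column X: 4 ≤ 5)
  B vs C: [4 vs 2, 4 vs 3, 2 vs 5] → B does not strictly dominate C (column Z: 2 ≤ 5)
  C vs A: [2 vs 5, 3 vs 2, 5 vs 2] → C does not strictly dominate A (column X: 2 ≤ 5)
  C vs B: [2 vs 4, 3 vs 4, 5 vs 2] → C does not strictly dominate B (column X: 2 ≤ 4)
No single strategy strictly dominates all others → no strictly dominant strategy.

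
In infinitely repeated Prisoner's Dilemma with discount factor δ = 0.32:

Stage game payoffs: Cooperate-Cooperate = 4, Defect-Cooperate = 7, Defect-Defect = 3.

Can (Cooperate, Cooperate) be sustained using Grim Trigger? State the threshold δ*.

δ* = 0.75; since δ = 0.32 < 0.75, cooperation cannot be sustained

Work:
For Grim Trigger:
Cooperate forever: 4/(1-δ)
Defect then punished: 7 + 3·δ/(1-δ)
Need: 4/(1-δ) ≥ 7 + 3·δ/(1-δ)
Solving: δ ≥ (T-R)/(T-P) = (7-4)/(7-3) = 0.75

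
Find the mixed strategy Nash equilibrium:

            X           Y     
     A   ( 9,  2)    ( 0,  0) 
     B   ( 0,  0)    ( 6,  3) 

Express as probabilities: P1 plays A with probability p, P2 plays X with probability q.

p = 0.6, q = 0.4

Work:
Find probabilities that make opponent indifferent:
P2 chooses q to make P1 indifferent between A and B
P1 chooses p to make P2 indifferent between X and Y
Mixed NE: P1 plays (A: 0.6, B: 0.4), P2 plays (X: 0.4, Y: 0.6)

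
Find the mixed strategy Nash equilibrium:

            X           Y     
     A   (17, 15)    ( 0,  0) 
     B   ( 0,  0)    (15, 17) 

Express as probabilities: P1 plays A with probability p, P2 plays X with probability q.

p = 0.5312, q = 0.4688

Work:
Find probabilities that make opponent indifferent:
P2 chooses q to make P1 indifferent between A and B
P1 chooses p to make P2 indifferent between X and Y
Mixed NE: P1 plays (A: 0.5312, B: 0.4688), P2 plays (X: 0.4688, Y: 0.5312)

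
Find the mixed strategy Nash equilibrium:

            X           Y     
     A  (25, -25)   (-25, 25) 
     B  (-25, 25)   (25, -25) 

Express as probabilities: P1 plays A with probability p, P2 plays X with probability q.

p = 0.5, q = 0.5

Work:
Find probabilities that make opponent indifferent:
P2 chooses q to make P1 indifferent between A and B
P1 chooses p to make P2 indifferent between X and Y
Mixed NE: P1 plays (A: 0.5, B: 0.5), P2 plays (X: 0.5, Y: 0.5)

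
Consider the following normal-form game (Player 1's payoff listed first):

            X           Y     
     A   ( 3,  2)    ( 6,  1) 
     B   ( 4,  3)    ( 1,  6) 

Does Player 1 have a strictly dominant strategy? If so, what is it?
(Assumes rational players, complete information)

No strictly dominant strategy exists for Player 1

Work:
A strategy strictly dominates another if it gives a strictly higher payoff against every opponent action. Compare each pair of P1's strategies column-by-column:
  A vs B: [3 vs 4, 6 vs 1] → A does not strictly dominate B (column X: 3 ≤ 4)
  B vs A: [4 vs 3, 1 vs 6] → B does not strictly dominate A (column Y: 1 ≤ 6)
No single strategy strictly dominates all others → no strictly dominant strategy.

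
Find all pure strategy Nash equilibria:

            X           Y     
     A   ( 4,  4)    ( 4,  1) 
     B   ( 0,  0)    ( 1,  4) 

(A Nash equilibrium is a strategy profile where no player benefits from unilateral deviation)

Nash equilibrium: (A, X)

Work:
Best responses:
  P1 vs X: payoffs [4, 0] → best response A (payoff 4)
  P1 vs Y: payoffs [4, 1] → best response A (payoff 4)
  P2 vs A: payoffs [4, 1] → best response X (payoff 4)
  P2 vs B: payoffs [0, 4] → best response Y (payoff 4)
Mutual best responses: (A,X) → Nash equilibria.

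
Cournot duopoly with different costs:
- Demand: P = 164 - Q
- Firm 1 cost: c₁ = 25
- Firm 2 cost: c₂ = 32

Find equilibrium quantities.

q₁* = 48.67, q₂* = 41.67

Work:
Reaction: q₁ = (164 - 25 - q₂)/2
Reaction: q₂ = (164 - 32 - q₁)/2
Solve simultaneously:
q₁* = (164 - 2×25 + 32)/3 = 48.67
q₂* = (164 - 2×32 + 25)/3 = 41.67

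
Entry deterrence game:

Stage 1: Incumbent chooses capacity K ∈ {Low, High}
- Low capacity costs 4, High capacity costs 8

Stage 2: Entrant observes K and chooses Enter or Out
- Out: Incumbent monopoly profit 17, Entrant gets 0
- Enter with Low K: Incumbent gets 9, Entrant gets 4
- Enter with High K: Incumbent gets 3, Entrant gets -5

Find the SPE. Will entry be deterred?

SPE: (High, Enter|Low, Out|High); Entry deterred. Incumbent net profit = 9

Work:
After Low K: Entrant enters (4 > 0)
After High K: Entrant stays out (-5 < 0)
Incumbent: Low → 9−4=5, High → 17−8=9
Incumbent chooses High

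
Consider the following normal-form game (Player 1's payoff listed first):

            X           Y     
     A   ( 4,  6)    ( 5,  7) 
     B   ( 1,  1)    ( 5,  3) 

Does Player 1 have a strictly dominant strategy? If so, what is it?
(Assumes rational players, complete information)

No strictly dominant strategy exists for Player 1

Work:
A strategy strictly dominates another if it gives a strictly higher payoff against every opponent action. Compare each pair of P1's strategies column-by-column:
  A vs B: [4 vs 1, 5 vs 5] → A does not strictly dominate B (column Y: 5 ≤ 5)
  B vs A: [1 vs 4, 5 vs 5] → B does not strictly dominate A (column X: 1 ≤ 4)
No single strategy strictly dominates all others → no strictly dominant strategy.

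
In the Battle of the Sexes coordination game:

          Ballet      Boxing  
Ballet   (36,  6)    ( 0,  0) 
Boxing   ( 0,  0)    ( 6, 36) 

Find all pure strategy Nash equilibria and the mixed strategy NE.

Pure NE: (Ballet, Ballet) and (Boxing, Boxing); Mixed NE: p = 0.8571, q = 0.1429

Work:
Check pure NE:
(Ballet, Ballet): (36, 6) - no unilateral deviation beneficial
(Boxing, Boxing): (6, 36) - no unilateral deviation beneficial
Mixed NE: P1 plays Ballet with p = 0.8571, P2 plays Ballet with q = 0.1429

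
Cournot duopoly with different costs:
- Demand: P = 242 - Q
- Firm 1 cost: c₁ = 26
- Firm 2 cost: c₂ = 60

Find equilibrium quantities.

q₁* = 83.33, q₂* = 49.33

Work:
Reaction: q₁ = (242 - 26 - q₂)/2
Reaction: q₂ = (242 - 60 - q₁)/2
Solve simultaneously:
q₁* = (242 - 2×26 + 60)/3 = 83.33
q₂* = (242 - 2×60 + 26)/3 = 49.33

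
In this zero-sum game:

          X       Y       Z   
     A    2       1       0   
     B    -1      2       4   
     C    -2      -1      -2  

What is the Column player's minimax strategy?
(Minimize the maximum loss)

Column should play X or Y (all achieve the minimum), value = 2

Work:
Column player minimizes Row's maximum payoff:
Column X: max payoff to Row = 2
Column Y: max payoff to Row = 2
Column Z: max payoff to Row = 4
Minimum is 2, achieved by columns X, Y (tied).
Each of X or Y is a minimax strategy.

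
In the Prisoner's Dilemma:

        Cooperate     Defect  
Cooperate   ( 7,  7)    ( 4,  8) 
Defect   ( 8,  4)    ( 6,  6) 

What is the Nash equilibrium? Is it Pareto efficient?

(Defect, Defect) is NE; not Pareto efficient

Work:
Defect dominates Cooperate for both players:
If P2 cooperates: Defect (8) > Cooperate (7)
If P2 defects: Defect (6) > Cooperate (4)
NE: (Defect, Defect) with payoff (6, 6)
But (Cooperate, Cooperate) = (7, 7) Pareto dominates (6, 6)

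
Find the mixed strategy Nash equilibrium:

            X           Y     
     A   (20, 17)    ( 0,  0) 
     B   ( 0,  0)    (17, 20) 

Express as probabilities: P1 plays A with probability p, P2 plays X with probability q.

p = 0.5405, q = 0.4595

Work:
Find probabilities that make opponent indifferent:
P2 chooses q to make P1 indifferent between A and B
P1 chooses p to make P2 indifferent between X and Y
Mixed NE: P1 plays (A: 0.5405, B: 0.4595), P2 plays (X: 0.4595, Y: 0.5405)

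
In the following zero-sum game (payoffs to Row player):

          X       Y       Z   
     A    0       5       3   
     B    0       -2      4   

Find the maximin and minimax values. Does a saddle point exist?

Maximin = 0, Minimax = 0, Saddle: True

Work:
Row minimums: [0, -2] → maximin = 0
Column maximums: [0, 5, 4] → minimax = 0
Saddle point exists! Game value = 0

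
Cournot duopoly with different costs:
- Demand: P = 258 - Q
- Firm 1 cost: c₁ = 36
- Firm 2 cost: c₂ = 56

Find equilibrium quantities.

q₁* = 80.67, q₂* = 60.67

Work:
Reaction: q₁ = (258 - 36 - q₂)/2
Reaction: q₂ = (258 - 56 - q₁)/2
Solve simultaneously:
q₁* = (258 - 2×36 + 56)/3 = 80.67
q₂* = (258 - 2×56 + 36)/3 = 60.67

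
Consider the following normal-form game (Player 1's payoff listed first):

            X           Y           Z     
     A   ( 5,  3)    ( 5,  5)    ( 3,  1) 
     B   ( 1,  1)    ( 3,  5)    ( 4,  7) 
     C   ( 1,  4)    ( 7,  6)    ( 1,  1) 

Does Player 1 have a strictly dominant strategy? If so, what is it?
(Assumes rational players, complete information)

No strictly dominant strategy exists for Player 1

Work:
A strategy strictly dominates another if it gives a strictly higher payoff against every opponent action. Compare each pair of P1's strategies column-by-column:
  A vs B: [5 vs 1, 5 vs 3, 3 vs 4] → A does not strictly dominate B (column Z: 3 ≤ 4)
  A vs C: [5 vs 1, 5 vs 7, 3 vs 1] → A does not strictly dominate C (column Y: 5 ≤ 7)
  B vs A: [1 vs 5, 3 vs 5, 4 vs 3] → B does not strictly dominate A (column X: 1 ≤ 5)
  B vs C: [1 vs 1, 3 vs 7, 4 vs 1] → B does not strictly dominate C (column X: 1 ≤ 1)
  C vs A: [1 vs 5, 7 vs 5, 1 vs 3] → C does not strictly dominate A (column X: 1 ≤ 5)
  C vs B: [1 vs 1, 7 vs 3, 1 vs 4] → C does not strictly dominate B (column X: 1 ≤ 1)
No single strategy strictly dominates all others → no strictly dominant strategy.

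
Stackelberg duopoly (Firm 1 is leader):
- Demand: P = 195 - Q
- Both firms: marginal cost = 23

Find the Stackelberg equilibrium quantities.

q₁* (leader) = 86.0, q₂* (follower) = 43.0

Work:
Follower's reaction: q₂ = (a - c - q₁)/2
Leader substitutes: π₁ = q₁·(a - q₁ - (a-c-q₁)/2 - c)
FOC: q₁* = (195 - 23)/2 = 86.00
Then: q₂* = (195 - 23 - 86.0)/2 = 43.00
Leader has first-mover advantage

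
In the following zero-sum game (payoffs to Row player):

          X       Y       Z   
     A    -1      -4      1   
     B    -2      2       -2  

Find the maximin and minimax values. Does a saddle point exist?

Maximin = -2, Minimax = -1, Saddle: False

Work:
Row minimums: [-4, -2] → maximin = -2
Column maximums: [-1, 2, 1] → minimax = -1
No saddle point (maximin ≠ minimax). Mixed strategy needed.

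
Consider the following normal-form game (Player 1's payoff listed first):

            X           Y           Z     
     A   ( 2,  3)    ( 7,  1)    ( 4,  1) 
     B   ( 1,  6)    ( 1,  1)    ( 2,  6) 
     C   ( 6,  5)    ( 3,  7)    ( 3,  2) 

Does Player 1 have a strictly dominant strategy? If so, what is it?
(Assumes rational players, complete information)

No strictly dominant strategy exists for Player 1

Work:
A strategy strictly dominates another if it gives a strictly higher payoff against every opponent action. Compare each pair of P1's strategies column-by-column:
  A vs B: [2 vs 1, 7 vs 1, 4 vs 2] → A strictly dominates B
  A vs C: [2 vs 6, 7 vs 3, 4 vs 3] → A does not strictly dominate C (column X: 2 ≤ 6)
  B vs A: [1 vs 2, 1 vs 7, 2 vs 4] → B does not strictly dominate A (column X: 1 ≤ 2)
  B vs C: [1 vs 6, 1 vs 3, 2 vs 3] → B does not strictly dominate C (column X: 1 ≤ 6)
  C vs A: [6 vs 2, 3 vs 7, 3 vs 4] → C does not strictly dominate A (column Y: 3 ≤ 7)
  C vs B: [6 vs 1, 3 vs 1, 3 vs 2] → C strictly dominates B
No single strategy strictly dominates all others → no strictly dominant strategy.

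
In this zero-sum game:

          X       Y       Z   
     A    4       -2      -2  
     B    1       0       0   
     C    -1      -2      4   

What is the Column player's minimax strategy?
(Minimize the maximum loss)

Column should play Y, value = 0

Work:
Column player minimizes Row's maximum payoff:
Column X: max payoff to Row = 4
Column Y: max payoff to Row = 0
Column Z: max payoff to Row = 4
Minimum is 0, achieved by column Y.
Minimax strategy: Y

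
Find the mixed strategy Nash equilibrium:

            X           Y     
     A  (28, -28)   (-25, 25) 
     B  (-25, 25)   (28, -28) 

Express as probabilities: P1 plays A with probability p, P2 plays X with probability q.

p = 0.5, q = 0.5

Work:
Find probabilities that make opponent indifferent:
P2 chooses q to make P1 indifferent between A and B
P1 chooses p to make P2 indifferent between X and Y
Mixed NE: P1 plays (A: 0.5, B: 0.5), P2 plays (X: 0.5, Y: 0.5)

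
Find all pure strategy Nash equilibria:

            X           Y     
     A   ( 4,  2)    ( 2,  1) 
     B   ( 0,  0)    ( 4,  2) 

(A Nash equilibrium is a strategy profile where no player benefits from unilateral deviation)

Nash equilibrium: (A, X), (B, Y)

Work:
Best responses:
  P1 vs X: payoffs [4, 0] → best response A (payoff 4)
  P1 vs Y: payoffs [2, 4] → best response B (payoff 4)
  P2 vs A: payoffs [2, 1] → best response X (payoff 2)
  P2 vs B: payoffs [0, 2] → best response Y (payoff 2)
Mutual best responses: (A,X), (B,Y) → Nash equilibria.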